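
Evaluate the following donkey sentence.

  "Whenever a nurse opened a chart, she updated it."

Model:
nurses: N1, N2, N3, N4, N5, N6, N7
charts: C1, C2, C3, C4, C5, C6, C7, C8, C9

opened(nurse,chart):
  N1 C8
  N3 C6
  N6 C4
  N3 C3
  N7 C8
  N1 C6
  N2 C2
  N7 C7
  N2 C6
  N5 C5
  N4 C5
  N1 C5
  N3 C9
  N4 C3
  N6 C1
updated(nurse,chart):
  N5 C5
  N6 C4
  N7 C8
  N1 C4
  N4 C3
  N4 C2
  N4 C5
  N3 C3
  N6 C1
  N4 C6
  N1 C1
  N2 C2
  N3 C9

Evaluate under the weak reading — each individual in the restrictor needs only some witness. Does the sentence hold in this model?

False

"it" takes "a chart" as antecedent — a donkey pronoun bound across the clause boundary.
Weak reading: every nurse n with some opened-chart has at least one opened-chart c such that updated(n,c).
Per nurse: N1:✗  N2:✓  N3:✓  N4:✓  N5:✓  N6:✓  N7:✓
N1 has no witness among its opened-charts.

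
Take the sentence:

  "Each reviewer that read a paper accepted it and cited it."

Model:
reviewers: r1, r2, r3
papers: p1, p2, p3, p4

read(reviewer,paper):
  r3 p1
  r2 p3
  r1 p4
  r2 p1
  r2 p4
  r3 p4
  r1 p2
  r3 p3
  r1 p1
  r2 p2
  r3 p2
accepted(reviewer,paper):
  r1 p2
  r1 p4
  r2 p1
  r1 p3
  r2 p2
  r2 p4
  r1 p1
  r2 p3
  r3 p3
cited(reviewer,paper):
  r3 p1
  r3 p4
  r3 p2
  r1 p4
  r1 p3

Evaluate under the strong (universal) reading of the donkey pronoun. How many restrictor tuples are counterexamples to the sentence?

"it" takes "a paper" as antecedent — a donkey pronoun bound across the clause boundary.
Strong reading: for every (r,p) with read(r,p), accepted(r,p) ∧ cited(r,p).
Restrictor pairs: (r1,p1) ✗  (r1,p2) ✗  (r1,p4) ✓  (r2,p1) ✗  (r2,p2) ✗  (r2,p3) ✗  (r2,p4) ✗  (r3,p1) ✗  (r3,p2) ✗  (r3,p3) ✗  (r3,p4) ✗
Counterexamples (restrictor pairs failing the scope): 10.

10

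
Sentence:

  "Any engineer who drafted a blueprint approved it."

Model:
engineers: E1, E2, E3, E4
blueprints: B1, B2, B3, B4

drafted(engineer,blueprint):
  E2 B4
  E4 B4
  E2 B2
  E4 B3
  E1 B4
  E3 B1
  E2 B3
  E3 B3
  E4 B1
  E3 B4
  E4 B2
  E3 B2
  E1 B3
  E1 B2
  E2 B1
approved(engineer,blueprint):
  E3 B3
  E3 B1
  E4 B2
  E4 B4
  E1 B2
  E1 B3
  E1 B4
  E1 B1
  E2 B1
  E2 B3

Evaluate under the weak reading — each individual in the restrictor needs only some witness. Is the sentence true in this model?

"it" takes "a blueprint" as antecedent — a donkey pronoun bound across the clause boundary.
Weak reading: every engineer e with some drafted-blueprint has at least one drafted-blueprint b such that approved(e,b).
Per engineer: E1:✓  E2:✓  E3:✓  E4:✓
Every engineer in the restrictor has a witness.

True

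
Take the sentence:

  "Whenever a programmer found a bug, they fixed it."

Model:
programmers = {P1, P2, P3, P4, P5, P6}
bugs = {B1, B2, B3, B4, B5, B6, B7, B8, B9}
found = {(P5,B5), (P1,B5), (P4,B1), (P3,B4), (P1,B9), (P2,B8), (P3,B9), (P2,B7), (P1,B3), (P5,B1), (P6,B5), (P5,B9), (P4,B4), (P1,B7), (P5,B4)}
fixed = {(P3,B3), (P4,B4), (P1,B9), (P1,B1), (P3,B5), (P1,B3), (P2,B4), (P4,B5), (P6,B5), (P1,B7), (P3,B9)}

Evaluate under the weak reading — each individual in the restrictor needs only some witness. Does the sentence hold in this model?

"it" takes "a bug" as antecedent — a donkey pronoun bound across the clause boundary.
Weak reading: every programmer p with some found-bug has at least one found-bug b such that fixed(p,b).
Per programmer: P1:✓  P2:✗  P3:✓  P4:✓  P5:✗  P6:✓
P2 has no witness among its found-bugs.

False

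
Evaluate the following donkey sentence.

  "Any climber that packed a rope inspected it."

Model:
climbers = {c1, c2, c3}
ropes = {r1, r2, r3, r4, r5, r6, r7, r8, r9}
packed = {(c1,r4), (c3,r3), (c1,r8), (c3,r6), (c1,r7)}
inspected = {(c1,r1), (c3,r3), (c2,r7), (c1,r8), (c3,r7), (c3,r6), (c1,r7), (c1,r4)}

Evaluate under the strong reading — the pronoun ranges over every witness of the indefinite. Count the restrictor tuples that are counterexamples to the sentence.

0

"it" takes "a rope" as antecedent — a donkey pronoun bound across the clause boundary.
Strong reading: for every (c,r) with packed(c,r), inspected(c,r).
Restrictor pairs: (c1,r4) ✓  (c1,r7) ✓  (c1,r8) ✓  (c3,r3) ✓  (c3,r6) ✓
Counterexamples (restrictor pairs failing the scope): 0.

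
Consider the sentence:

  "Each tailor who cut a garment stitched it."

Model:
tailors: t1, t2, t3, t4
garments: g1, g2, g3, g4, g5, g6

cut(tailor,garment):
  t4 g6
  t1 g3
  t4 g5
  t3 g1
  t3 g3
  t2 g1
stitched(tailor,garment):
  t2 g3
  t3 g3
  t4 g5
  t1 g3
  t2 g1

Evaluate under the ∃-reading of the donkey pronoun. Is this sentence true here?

"it" takes "a garment" as antecedent — a donkey pronoun bound across the clause boundary.
Weak reading: every tailor t with some cut-garment has at least one cut-garment g such that stitched(t,g).
Per tailor: t1:✓  t2:✓  t3:✓  t4:✓
Every tailor in the restrictor has a witness.

True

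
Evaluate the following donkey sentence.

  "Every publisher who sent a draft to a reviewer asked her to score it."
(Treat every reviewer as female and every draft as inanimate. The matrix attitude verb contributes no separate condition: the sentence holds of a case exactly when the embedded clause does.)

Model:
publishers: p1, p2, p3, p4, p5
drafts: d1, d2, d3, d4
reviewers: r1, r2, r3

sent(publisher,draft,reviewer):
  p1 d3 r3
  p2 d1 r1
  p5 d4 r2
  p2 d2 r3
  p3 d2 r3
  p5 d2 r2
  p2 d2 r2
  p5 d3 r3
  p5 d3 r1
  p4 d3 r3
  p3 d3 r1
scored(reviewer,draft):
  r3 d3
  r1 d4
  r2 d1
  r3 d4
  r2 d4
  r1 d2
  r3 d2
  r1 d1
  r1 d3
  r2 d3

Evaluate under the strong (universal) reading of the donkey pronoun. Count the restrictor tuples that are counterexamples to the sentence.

2

"her" takes "a reviewer" as antecedent and "it" takes "a draft"; both are donkey pronouns co-varying with the restrictor.
Strong reading: for every (p,d,r) with sent(p,d,r), scored(r,d).
Restrictor triples: (p1,d3,r3)→scored(r3,d3) ✓  (p2,d1,r1)→scored(r1,d1) ✓  (p2,d2,r2)→scored(r2,d2) ✗  (p2,d2,r3)→scored(r3,d2) ✓  (p3,d2,r3)→scored(r3,d2) ✓  (p3,d3,r1)→scored(r1,d3) ✓  (p4,d3,r3)→scored(r3,d3) ✓  (p5,d2,r2)→scored(r2,d2) ✗  (p5,d3,r1)→scored(r1,d3) ✓  (p5,d3,r3)→scored(r3,d3) ✓  (p5,d4,r2)→scored(r2,d4) ✓
Counterexamples (restrictor triples failing the scope): 2.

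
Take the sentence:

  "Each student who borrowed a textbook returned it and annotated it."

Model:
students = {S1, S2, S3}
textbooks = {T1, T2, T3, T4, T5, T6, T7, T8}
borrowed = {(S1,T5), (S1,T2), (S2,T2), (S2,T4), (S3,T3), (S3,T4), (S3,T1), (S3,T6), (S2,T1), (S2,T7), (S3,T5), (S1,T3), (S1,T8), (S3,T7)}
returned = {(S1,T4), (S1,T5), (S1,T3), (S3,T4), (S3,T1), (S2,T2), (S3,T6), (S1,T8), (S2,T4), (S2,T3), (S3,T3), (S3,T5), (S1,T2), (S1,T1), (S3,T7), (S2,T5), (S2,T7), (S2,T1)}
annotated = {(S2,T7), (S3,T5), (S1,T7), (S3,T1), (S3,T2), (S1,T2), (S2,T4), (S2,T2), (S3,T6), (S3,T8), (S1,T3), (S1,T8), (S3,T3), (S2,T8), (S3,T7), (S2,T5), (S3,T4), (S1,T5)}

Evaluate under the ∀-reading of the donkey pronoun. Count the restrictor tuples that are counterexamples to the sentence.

"it" takes "a textbook" as antecedent — a donkey pronoun bound across the clause boundary.
Strong reading: for every (s,t) with borrowed(s,t), returned(s,t) ∧ annotated(s,t).
Restrictor pairs: (S1,T2) ✓  (S1,T3) ✓  (S1,T5) ✓  (S1,T8) ✓  (S2,T1) ✗  (S2,T2) ✓  (S2,T4) ✓  (S2,T7) ✓  (S3,T1) ✓  (S3,T3) ✓  (S3,T4) ✓  (S3,T5) ✓  (S3,T6) ✓  (S3,T7) ✓
Counterexamples (restrictor pairs failing the scope): 1.

1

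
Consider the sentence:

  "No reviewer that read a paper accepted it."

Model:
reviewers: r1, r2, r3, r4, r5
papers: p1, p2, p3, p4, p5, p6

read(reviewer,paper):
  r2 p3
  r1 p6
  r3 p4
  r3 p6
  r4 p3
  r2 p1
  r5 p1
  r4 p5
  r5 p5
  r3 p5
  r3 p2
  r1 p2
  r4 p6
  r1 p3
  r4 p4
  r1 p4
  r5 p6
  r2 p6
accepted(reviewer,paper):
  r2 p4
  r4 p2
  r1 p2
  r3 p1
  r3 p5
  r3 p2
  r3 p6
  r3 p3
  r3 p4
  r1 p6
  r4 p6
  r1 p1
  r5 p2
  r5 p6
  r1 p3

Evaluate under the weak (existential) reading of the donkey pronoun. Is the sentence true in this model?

"it" takes "a paper" as antecedent — a donkey pronoun bound across the clause boundary.
Truth condition: for no (r,p) with read(r,p) does accepted(r,p) hold.
Restrictor pairs — does the scope hold? (r1,p2):holds  (r1,p3):holds  (r1,p4):fails  (r1,p6):holds  (r2,p1):fails  (r2,p3):fails  (r2,p6):fails  (r3,p2):holds  (r3,p4):holds  (r3,p5):holds  (r3,p6):holds  (r4,p3):fails  (r4,p4):fails  (r4,p5):fails  (r4,p6):holds  (r5,p1):fails  (r5,p5):fails  (r5,p6):holds
Scope holds for 9 pair(s), so the sentence is false.

False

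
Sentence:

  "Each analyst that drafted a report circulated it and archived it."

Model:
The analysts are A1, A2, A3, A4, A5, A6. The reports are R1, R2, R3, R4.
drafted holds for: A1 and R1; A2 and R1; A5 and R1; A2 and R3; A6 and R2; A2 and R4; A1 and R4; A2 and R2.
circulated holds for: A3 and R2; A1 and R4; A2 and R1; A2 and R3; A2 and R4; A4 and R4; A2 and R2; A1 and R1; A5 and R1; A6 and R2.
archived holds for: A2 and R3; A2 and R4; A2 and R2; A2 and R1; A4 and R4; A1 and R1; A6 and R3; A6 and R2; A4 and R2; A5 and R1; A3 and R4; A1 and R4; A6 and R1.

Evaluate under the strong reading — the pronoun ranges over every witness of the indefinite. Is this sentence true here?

True

"it" takes "a report" as antecedent — a donkey pronoun bound across the clause boundary.
Strong reading: for every (a,r) with drafted(a,r), circulated(a,r) ∧ archived(a,r).
Restrictor pairs: (A1,R1) ✓  (A1,R4) ✓  (A2,R1) ✓  (A2,R2) ✓  (A2,R3) ✓  (A2,R4) ✓  (A5,R1) ✓  (A6,R2) ✓
Every restrictor pair satisfies the scope.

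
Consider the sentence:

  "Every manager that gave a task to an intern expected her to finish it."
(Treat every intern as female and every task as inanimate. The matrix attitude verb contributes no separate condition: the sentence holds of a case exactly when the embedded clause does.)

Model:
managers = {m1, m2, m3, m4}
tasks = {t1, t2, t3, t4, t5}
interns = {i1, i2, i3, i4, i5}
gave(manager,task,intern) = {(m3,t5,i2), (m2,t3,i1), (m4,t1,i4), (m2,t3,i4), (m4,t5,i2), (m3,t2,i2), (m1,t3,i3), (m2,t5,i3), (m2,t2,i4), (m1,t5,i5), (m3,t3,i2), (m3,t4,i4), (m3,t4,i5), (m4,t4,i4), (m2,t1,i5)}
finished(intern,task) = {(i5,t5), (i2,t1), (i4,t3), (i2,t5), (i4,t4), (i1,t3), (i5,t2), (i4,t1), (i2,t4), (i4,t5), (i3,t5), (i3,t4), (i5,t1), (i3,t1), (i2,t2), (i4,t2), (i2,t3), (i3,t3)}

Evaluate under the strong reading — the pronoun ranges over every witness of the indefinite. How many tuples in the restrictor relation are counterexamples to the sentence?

"her" takes "an intern" as antecedent and "it" takes "a task"; both are donkey pronouns co-varying with the restrictor.
Strong reading: for every (m,t,i) with gave(m,t,i), finished(i,t).
Restrictor triples: (m1,t3,i3)→finished(i3,t3) ✓  (m1,t5,i5)→finished(i5,t5) ✓  (m2,t1,i5)→finished(i5,t1) ✓  (m2,t2,i4)→finished(i4,t2) ✓  (m2,t3,i1)→finished(i1,t3) ✓  (m2,t3,i4)→finished(i4,t3) ✓  (m2,t5,i3)→finished(i3,t5) ✓  (m3,t2,i2)→finished(i2,t2) ✓  (m3,t3,i2)→finished(i2,t3) ✓  (m3,t4,i4)→finished(i4,t4) ✓  (m3,t4,i5)→finished(i5,t4) ✗  (m3,t5,i2)→finished(i2,t5) ✓  (m4,t1,i4)→finished(i4,t1) ✓  (m4,t4,i4)→finished(i4,t4) ✓  (m4,t5,i2)→finished(i2,t5) ✓
Counterexamples (restrictor triples failing the scope): 1.

1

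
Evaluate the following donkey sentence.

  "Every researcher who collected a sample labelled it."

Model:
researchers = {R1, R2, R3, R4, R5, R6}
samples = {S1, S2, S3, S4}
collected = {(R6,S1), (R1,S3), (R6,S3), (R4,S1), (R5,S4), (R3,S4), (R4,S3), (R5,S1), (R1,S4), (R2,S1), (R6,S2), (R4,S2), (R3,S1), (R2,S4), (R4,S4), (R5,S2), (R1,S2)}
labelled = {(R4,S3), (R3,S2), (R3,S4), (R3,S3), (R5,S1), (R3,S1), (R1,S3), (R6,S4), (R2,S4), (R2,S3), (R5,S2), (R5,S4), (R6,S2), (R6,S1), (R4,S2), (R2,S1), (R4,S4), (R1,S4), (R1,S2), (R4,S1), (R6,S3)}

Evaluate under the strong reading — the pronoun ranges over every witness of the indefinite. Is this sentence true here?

"it" takes "a sample" as antecedent — a donkey pronoun bound across the clause boundary.
Strong reading: for every (r,s) with collected(r,s), labelled(r,s).
Restrictor pairs: (R1,S2) ✓  (R1,S3) ✓  (R1,S4) ✓  (R2,S1) ✓  (R2,S4) ✓  (R3,S1) ✓  (R3,S4) ✓  (R4,S1) ✓  (R4,S2) ✓  (R4,S3) ✓  (R4,S4) ✓  (R5,S1) ✓  (R5,S2) ✓  (R5,S4) ✓  (R6,S1) ✓  (R6,S2) ✓  (R6,S3) ✓
Every restrictor pair satisfies the scope.

True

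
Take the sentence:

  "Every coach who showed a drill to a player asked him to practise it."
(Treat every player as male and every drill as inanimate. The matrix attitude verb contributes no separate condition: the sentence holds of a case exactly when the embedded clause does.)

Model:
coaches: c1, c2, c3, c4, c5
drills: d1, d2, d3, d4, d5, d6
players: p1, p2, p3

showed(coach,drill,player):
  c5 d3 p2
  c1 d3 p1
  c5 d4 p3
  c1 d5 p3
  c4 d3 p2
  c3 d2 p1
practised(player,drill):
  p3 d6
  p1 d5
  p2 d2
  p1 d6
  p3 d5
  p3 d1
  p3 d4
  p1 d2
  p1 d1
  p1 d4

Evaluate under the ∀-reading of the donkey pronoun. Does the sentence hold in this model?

"him" takes "a player" as antecedent and "it" takes "a drill"; both are donkey pronouns co-varying with the restrictor.
Strong reading: for every (c,d,p) with showed(c,d,p), practised(p,d).
Restrictor triples: (c1,d3,p1)→practised(p1,d3) ✗  (c1,d5,p3)→practised(p3,d5) ✓  (c3,d2,p1)→practised(p1,d2) ✓  (c4,d3,p2)→practised(p2,d3) ✗  (c5,d3,p2)→practised(p2,d3) ✗  (c5,d4,p3)→practised(p3,d4) ✓
Counterexample: (c1,d3,p1) — practised(p1,d3) does not hold.

False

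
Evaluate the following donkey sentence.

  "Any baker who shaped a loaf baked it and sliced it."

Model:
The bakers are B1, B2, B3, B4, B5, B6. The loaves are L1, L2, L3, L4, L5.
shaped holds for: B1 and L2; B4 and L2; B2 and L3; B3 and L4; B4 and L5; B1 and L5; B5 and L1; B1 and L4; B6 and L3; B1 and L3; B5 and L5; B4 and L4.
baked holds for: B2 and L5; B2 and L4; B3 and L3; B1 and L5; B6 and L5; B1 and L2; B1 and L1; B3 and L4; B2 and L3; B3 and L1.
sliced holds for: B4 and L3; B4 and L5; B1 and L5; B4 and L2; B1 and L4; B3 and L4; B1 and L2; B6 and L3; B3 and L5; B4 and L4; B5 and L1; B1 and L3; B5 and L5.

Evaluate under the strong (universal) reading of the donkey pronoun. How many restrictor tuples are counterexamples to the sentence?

"it" takes "a loaf" as antecedent — a donkey pronoun bound across the clause boundary.
Strong reading: for every (b,l) with shaped(b,l), baked(b,l) ∧ sliced(b,l).
Restrictor pairs: (B1,L2) ✓  (B1,L3) ✗  (B1,L4) ✗  (B1,L5) ✓  (B2,L3) ✗  (B3,L4) ✓  (B4,L2) ✗  (B4,L4) ✗  (B4,L5) ✗  (B5,L1) ✗  (B5,L5) ✗  (B6,L3) ✗
Counterexamples (restrictor pairs failing the scope): 9.

9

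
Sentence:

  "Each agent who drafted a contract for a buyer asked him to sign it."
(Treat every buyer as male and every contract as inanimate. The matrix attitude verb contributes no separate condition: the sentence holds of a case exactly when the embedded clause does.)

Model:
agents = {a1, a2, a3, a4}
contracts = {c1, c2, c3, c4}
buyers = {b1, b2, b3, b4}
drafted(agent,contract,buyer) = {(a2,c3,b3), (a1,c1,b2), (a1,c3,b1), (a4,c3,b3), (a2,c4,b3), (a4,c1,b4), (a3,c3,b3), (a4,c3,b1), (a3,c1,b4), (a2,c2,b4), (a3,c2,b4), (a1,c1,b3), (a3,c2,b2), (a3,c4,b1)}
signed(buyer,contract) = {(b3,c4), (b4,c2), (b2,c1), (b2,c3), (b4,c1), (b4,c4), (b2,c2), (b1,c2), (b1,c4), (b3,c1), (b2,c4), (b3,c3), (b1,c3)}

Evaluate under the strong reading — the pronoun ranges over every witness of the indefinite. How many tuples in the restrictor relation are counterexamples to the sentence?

"him" takes "a buyer" as antecedent and "it" takes "a contract"; both are donkey pronouns co-varying with the restrictor.
Strong reading: for every (a,c,b) with drafted(a,c,b), signed(b,c).
Restrictor triples: (a1,c1,b2)→signed(b2,c1) ✓  (a1,c1,b3)→signed(b3,c1) ✓  (a1,c3,b1)→signed(b1,c3) ✓  (a2,c2,b4)→signed(b4,c2) ✓  (a2,c3,b3)→signed(b3,c3) ✓  (a2,c4,b3)→signed(b3,c4) ✓  (a3,c1,b4)→signed(b4,c1) ✓  (a3,c2,b2)→signed(b2,c2) ✓  (a3,c2,b4)→signed(b4,c2) ✓  (a3,c3,b3)→signed(b3,c3) ✓  (a3,c4,b1)→signed(b1,c4) ✓  (a4,c1,b4)→signed(b4,c1) ✓  (a4,c3,b1)→signed(b1,c3) ✓  (a4,c3,b3)→signed(b3,c3) ✓
Counterexamples (restrictor triples failing the scope): 0.

0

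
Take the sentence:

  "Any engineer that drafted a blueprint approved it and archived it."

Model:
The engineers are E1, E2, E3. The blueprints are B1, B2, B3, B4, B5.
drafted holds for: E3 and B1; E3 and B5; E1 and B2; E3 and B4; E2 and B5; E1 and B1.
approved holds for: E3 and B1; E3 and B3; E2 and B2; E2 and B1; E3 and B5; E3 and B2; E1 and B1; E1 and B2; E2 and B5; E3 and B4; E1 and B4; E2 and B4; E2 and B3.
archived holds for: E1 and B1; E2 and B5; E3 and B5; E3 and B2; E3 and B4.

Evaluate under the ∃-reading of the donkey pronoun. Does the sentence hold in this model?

True

"it" takes "a blueprint" as antecedent — a donkey pronoun bound across the clause boundary.
Weak reading: every engineer e with some drafted-blueprint has at least one drafted-blueprint b such that approved(e,b) ∧ archived(e,b).
Per engineer: E1:✓  E2:✓  E3:✓
Every engineer in the restrictor has a witness.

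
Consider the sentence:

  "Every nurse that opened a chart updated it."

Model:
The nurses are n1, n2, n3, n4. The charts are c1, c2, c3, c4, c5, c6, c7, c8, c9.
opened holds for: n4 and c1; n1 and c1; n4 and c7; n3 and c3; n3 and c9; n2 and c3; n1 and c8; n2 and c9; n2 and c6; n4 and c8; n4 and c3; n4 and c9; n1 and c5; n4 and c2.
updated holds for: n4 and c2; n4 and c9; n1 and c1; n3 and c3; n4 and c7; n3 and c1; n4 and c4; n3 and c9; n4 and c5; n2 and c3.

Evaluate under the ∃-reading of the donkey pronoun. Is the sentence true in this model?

True

"it" takes "a chart" as antecedent — a donkey pronoun bound across the clause boundary.
Weak reading: every nurse n with some opened-chart has at least one opened-chart c such that updated(n,c).
Per nurse: n1:✓  n2:✓  n3:✓  n4:✓
Every nurse in the restrictor has a witness.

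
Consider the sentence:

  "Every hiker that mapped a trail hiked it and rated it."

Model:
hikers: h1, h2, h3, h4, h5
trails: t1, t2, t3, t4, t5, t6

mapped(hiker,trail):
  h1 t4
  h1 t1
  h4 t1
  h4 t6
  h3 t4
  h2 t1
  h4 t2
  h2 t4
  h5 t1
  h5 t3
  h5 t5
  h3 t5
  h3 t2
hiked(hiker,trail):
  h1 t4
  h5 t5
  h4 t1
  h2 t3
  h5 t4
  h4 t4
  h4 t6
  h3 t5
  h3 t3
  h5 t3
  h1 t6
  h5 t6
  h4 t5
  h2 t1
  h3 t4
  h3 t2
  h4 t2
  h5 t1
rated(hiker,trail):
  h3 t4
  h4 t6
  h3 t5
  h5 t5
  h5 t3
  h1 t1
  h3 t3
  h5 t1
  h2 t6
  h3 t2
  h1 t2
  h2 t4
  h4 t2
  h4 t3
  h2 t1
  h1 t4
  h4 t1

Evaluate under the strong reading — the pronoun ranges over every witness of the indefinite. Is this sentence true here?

False

"it" takes "a trail" as antecedent — a donkey pronoun bound across the clause boundary.
Strong reading: for every (h,t) with mapped(h,t), hiked(h,t) ∧ rated(h,t).
Restrictor pairs: (h1,t1) ✗  (h1,t4) ✓  (h2,t1) ✓  (h2,t4) ✗  (h3,t2) ✓  (h3,t4) ✓  (h3,t5) ✓  (h4,t1) ✓  (h4,t2) ✓  (h4,t6) ✓  (h5,t1) ✓  (h5,t3) ✓  (h5,t5) ✓
Counterexample: (h1,t1) is in mapped but fails the scope.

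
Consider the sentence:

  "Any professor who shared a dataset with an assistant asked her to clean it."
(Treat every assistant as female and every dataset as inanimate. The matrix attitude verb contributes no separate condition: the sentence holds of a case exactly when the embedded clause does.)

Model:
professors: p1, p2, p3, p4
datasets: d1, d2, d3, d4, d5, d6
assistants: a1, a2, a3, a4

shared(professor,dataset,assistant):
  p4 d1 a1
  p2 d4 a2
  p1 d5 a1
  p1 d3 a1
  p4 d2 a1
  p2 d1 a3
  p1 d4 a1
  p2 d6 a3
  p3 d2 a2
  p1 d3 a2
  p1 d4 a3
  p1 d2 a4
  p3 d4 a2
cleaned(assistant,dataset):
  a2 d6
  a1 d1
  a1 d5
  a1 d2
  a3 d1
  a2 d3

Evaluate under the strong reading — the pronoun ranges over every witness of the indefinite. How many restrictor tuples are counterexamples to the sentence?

"her" takes "an assistant" as antecedent and "it" takes "a dataset"; both are donkey pronouns co-varying with the restrictor.
Strong reading: for every (p,d,a) with shared(p,d,a), cleaned(a,d).
Restrictor triples: (p1,d2,a4)→cleaned(a4,d2) ✗  (p1,d3,a1)→cleaned(a1,d3) ✗  (p1,d3,a2)→cleaned(a2,d3) ✓  (p1,d4,a1)→cleaned(a1,d4) ✗  (p1,d4,a3)→cleaned(a3,d4) ✗  (p1,d5,a1)→cleaned(a1,d5) ✓  (p2,d1,a3)→cleaned(a3,d1) ✓  (p2,d4,a2)→cleaned(a2,d4) ✗  (p2,d6,a3)→cleaned(a3,d6) ✗  (p3,d2,a2)→cleaned(a2,d2) ✗  (p3,d4,a2)→cleaned(a2,d4) ✗  (p4,d1,a1)→cleaned(a1,d1) ✓  (p4,d2,a1)→cleaned(a1,d2) ✓
Counterexamples (restrictor triples failing the scope): 8.

8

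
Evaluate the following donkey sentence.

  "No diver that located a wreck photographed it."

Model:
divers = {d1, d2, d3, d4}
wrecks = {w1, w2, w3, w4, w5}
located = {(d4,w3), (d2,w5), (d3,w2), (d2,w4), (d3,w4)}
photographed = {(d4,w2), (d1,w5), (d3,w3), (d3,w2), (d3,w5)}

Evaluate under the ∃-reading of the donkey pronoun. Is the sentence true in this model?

"it" takes "a wreck" as antecedent — a donkey pronoun bound across the clause boundary.
Truth condition: for no (d,w) with located(d,w) does photographed(d,w) hold.
Restrictor pairs — does the scope hold? (d2,w4):fails  (d2,w5):fails  (d3,w2):holds  (d3,w4):fails  (d4,w3):fails
Scope holds for 1 pair(s), so the sentence is false.

False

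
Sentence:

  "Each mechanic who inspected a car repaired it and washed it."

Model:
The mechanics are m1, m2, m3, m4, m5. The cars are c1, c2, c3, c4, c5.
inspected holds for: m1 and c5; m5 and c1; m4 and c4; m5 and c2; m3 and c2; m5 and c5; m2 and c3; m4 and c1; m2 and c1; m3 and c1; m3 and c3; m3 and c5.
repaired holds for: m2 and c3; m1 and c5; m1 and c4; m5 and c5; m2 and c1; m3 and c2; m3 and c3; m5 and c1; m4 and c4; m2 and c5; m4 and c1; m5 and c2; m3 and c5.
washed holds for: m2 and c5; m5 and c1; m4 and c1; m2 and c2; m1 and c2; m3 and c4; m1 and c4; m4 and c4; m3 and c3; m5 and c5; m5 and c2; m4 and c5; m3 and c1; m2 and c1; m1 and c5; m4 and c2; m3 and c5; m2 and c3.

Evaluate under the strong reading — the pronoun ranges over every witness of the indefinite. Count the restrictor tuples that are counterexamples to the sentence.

"it" takes "a car" as antecedent — a donkey pronoun bound across the clause boundary.
Strong reading: for every (m,c) with inspected(m,c), repaired(m,c) ∧ washed(m,c).
Restrictor pairs: (m1,c5) ✓  (m2,c1) ✓  (m2,c3) ✓  (m3,c1) ✗  (m3,c2) ✗  (m3,c3) ✓  (m3,c5) ✓  (m4,c1) ✓  (m4,c4) ✓  (m5,c1) ✓  (m5,c2) ✓  (m5,c5) ✓
Counterexamples (restrictor pairs failing the scope): 2.

2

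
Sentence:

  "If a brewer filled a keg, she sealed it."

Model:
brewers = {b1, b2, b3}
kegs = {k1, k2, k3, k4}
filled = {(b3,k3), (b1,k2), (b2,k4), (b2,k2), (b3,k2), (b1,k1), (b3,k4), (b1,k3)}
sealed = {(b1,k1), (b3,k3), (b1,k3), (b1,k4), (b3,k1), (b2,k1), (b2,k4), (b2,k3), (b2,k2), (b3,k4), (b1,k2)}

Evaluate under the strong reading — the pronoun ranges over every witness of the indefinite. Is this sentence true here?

False

"it" takes "a keg" as antecedent — a donkey pronoun bound across the clause boundary.
Strong reading: for every (b,k) with filled(b,k), sealed(b,k).
Restrictor pairs: (b1,k1) ✓  (b1,k2) ✓  (b1,k3) ✓  (b2,k2) ✓  (b2,k4) ✓  (b3,k2) ✗  (b3,k3) ✓  (b3,k4) ✓
Counterexample: (b3,k2) is in filled but fails the scope.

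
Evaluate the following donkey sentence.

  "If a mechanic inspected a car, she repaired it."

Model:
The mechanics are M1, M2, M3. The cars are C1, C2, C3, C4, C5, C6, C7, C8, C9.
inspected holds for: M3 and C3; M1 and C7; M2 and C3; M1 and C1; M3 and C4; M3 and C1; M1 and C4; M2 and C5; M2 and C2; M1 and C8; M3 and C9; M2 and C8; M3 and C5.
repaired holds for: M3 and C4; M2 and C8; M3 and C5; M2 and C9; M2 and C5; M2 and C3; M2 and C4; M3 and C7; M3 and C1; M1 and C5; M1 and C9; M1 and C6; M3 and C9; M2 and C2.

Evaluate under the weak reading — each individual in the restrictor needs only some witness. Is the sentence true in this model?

False

"it" takes "a car" as antecedent — a donkey pronoun bound across the clause boundary.
Weak reading: every mechanic m with some inspected-car has at least one inspected-car c such that repaired(m,c).
Per mechanic: M1:✗  M2:✓  M3:✓
M1 has no witness among its inspected-cars.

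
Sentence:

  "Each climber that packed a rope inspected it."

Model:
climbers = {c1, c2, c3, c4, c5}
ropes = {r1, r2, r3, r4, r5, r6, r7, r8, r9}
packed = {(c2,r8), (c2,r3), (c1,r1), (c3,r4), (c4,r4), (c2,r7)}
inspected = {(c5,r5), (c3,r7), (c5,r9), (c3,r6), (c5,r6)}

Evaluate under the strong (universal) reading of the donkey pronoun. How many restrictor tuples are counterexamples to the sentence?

6

"it" takes "a rope" as antecedent — a donkey pronoun bound across the clause boundary.
Strong reading: for every (c,r) with packed(c,r), inspected(c,r).
Restrictor pairs: (c1,r1) ✗  (c2,r3) ✗  (c2,r7) ✗  (c2,r8) ✗  (c3,r4) ✗  (c4,r4) ✗
Counterexamples (restrictor pairs failing the scope): 6.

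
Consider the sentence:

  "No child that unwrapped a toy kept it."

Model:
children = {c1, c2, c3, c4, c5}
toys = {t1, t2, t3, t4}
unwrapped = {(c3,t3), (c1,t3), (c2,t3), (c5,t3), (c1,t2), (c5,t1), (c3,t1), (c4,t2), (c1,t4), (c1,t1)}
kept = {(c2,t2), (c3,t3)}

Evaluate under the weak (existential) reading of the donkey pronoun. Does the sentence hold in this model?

"it" takes "a toy" as antecedent — a donkey pronoun bound across the clause boundary.
Truth condition: for no (c,t) with unwrapped(c,t) does kept(c,t) hold.
Restrictor pairs — does the scope hold? (c1,t1):fails  (c1,t2):fails  (c1,t3):fails  (c1,t4):fails  (c2,t3):fails  (c3,t1):fails  (c3,t3):holds  (c4,t2):fails  (c5,t1):fails  (c5,t3):fails
Scope holds for 1 pair(s), so the sentence is false.

False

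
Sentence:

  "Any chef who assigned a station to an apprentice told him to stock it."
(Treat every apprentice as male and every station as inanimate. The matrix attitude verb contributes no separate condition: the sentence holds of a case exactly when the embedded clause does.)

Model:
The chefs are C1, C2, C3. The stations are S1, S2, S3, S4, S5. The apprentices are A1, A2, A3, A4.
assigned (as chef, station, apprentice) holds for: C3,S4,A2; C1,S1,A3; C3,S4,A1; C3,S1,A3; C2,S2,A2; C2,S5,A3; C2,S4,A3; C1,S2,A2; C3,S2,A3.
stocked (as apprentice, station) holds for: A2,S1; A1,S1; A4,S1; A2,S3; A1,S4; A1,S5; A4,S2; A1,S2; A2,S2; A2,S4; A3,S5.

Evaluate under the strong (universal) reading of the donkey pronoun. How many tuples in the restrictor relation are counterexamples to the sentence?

"him" takes "an apprentice" as antecedent and "it" takes "a station"; both are donkey pronouns co-varying with the restrictor.
Strong reading: for every (c,s,a) with assigned(c,s,a), stocked(a,s).
Restrictor triples: (C1,S1,A3)→stocked(A3,S1) ✗  (C1,S2,A2)→stocked(A2,S2) ✓  (C2,S2,A2)→stocked(A2,S2) ✓  (C2,S4,A3)→stocked(A3,S4) ✗  (C2,S5,A3)→stocked(A3,S5) ✓  (C3,S1,A3)→stocked(A3,S1) ✗  (C3,S2,A3)→stocked(A3,S2) ✗  (C3,S4,A1)→stocked(A1,S4) ✓  (C3,S4,A2)→stocked(A2,S4) ✓
Counterexamples (restrictor triples failing the scope): 4.

4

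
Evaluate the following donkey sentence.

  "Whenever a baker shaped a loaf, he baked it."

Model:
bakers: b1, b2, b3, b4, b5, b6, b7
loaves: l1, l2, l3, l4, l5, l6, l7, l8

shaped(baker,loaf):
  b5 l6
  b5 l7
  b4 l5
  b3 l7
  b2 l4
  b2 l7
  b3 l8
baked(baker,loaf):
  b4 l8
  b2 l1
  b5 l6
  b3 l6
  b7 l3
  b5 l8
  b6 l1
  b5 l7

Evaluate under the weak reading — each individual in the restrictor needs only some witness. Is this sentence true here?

False

"it" takes "a loaf" as antecedent — a donkey pronoun bound across the clause boundary.
Weak reading: every baker b with some shaped-loaf has at least one shaped-loaf l such that baked(b,l).
Per baker: b2:✗  b3:✗  b4:✗  b5:✓
b2 has no witness among its shaped-loaves.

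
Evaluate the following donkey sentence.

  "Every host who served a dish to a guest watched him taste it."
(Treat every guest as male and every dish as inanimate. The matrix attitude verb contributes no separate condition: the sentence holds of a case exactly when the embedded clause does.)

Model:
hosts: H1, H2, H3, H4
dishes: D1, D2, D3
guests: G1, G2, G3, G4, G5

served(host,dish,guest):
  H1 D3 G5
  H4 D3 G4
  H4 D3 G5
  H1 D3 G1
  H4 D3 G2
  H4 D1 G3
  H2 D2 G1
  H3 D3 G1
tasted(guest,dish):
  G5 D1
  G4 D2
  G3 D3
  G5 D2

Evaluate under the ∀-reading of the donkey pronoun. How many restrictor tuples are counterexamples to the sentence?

"him" takes "a guest" as antecedent and "it" takes "a dish"; both are donkey pronouns co-varying with the restrictor.
Strong reading: for every (h,d,g) with served(h,d,g), tasted(g,d).
Restrictor triples: (H1,D3,G1)→tasted(G1,D3) ✗  (H1,D3,G5)→tasted(G5,D3) ✗  (H2,D2,G1)→tasted(G1,D2) ✗  (H3,D3,G1)→tasted(G1,D3) ✗  (H4,D1,G3)→tasted(G3,D1) ✗  (H4,D3,G2)→tasted(G2,D3) ✗  (H4,D3,G4)→tasted(G4,D3) ✗  (H4,D3,G5)→tasted(G5,D3) ✗
Counterexamples (restrictor triples failing the scope): 8.

8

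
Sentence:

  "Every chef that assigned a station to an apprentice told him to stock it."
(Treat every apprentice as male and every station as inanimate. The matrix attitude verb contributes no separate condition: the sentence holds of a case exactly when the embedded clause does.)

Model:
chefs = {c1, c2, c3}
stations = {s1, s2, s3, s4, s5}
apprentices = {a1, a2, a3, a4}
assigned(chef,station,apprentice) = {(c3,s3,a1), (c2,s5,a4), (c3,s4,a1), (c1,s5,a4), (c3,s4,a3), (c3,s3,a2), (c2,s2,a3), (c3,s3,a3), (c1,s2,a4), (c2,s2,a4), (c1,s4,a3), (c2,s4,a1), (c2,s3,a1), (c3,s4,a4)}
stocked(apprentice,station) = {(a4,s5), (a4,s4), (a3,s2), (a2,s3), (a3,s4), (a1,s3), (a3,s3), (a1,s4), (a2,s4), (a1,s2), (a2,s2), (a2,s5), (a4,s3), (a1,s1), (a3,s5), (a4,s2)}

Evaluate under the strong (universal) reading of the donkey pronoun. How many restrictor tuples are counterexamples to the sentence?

0

"him" takes "an apprentice" as antecedent and "it" takes "a station"; both are donkey pronouns co-varying with the restrictor.
Strong reading: for every (c,s,a) with assigned(c,s,a), stocked(a,s).
Restrictor triples: (c1,s2,a4)→stocked(a4,s2) ✓  (c1,s4,a3)→stocked(a3,s4) ✓  (c1,s5,a4)→stocked(a4,s5) ✓  (c2,s2,a3)→stocked(a3,s2) ✓  (c2,s2,a4)→stocked(a4,s2) ✓  (c2,s3,a1)→stocked(a1,s3) ✓  (c2,s4,a1)→stocked(a1,s4) ✓  (c2,s5,a4)→stocked(a4,s5) ✓  (c3,s3,a1)→stocked(a1,s3) ✓  (c3,s3,a2)→stocked(a2,s3) ✓  (c3,s3,a3)→stocked(a3,s3) ✓  (c3,s4,a1)→stocked(a1,s4) ✓  (c3,s4,a3)→stocked(a3,s4) ✓  (c3,s4,a4)→stocked(a4,s4) ✓
Counterexamples (restrictor triples failing the scope): 0.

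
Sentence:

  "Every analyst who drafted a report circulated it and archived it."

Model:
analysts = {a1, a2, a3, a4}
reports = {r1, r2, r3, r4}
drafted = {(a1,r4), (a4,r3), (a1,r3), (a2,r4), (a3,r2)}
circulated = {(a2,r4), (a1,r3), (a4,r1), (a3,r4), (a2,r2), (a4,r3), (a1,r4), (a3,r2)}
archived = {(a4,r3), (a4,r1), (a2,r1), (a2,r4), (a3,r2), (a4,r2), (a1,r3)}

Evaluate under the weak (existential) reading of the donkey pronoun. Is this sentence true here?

True

"it" takes "a report" as antecedent — a donkey pronoun bound across the clause boundary.
Weak reading: every analyst a with some drafted-report has at least one drafted-report r such that circulated(a,r) ∧ archived(a,r).
Per analyst: a1:✓  a2:✓  a3:✓  a4:✓
Every analyst in the restrictor has a witness.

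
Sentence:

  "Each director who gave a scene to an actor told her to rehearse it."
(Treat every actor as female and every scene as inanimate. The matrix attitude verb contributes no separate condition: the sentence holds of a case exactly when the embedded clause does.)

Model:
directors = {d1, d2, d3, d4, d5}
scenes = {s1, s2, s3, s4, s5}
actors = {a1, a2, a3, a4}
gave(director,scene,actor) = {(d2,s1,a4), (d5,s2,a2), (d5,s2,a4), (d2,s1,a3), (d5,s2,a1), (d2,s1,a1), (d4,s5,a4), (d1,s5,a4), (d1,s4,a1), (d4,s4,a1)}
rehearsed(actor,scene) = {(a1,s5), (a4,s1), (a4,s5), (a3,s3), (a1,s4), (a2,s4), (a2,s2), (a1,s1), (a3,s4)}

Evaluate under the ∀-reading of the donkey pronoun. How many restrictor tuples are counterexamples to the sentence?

3

"her" takes "an actor" as antecedent and "it" takes "a scene"; both are donkey pronouns co-varying with the restrictor.
Strong reading: for every (d,s,a) with gave(d,s,a), rehearsed(a,s).
Restrictor triples: (d1,s4,a1)→rehearsed(a1,s4) ✓  (d1,s5,a4)→rehearsed(a4,s5) ✓  (d2,s1,a1)→rehearsed(a1,s1) ✓  (d2,s1,a3)→rehearsed(a3,s1) ✗  (d2,s1,a4)→rehearsed(a4,s1) ✓  (d4,s4,a1)→rehearsed(a1,s4) ✓  (d4,s5,a4)→rehearsed(a4,s5) ✓  (d5,s2,a1)→rehearsed(a1,s2) ✗  (d5,s2,a2)→rehearsed(a2,s2) ✓  (d5,s2,a4)→rehearsed(a4,s2) ✗
Counterexamples (restrictor triples failing the scope): 3.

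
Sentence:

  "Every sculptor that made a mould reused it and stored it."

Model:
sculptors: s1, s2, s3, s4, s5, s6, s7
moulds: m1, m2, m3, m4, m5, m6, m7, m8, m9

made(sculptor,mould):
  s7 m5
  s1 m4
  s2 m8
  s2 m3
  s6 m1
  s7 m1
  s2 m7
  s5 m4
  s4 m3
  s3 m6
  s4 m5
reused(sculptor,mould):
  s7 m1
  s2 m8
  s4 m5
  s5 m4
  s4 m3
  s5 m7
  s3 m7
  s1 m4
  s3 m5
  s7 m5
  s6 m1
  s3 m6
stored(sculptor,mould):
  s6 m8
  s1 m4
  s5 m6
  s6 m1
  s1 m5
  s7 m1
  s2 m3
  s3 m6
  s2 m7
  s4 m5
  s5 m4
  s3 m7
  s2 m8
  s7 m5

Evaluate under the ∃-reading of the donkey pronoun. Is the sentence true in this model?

True

"it" takes "a mould" as antecedent — a donkey pronoun bound across the clause boundary.
Weak reading: every sculptor s with some made-mould has at least one made-mould m such that reused(s,m) ∧ stored(s,m).
Per sculptor: s1:✓  s2:✓  s3:✓  s4:✓  s5:✓  s6:✓  s7:✓
Every sculptor in the restrictor has a witness.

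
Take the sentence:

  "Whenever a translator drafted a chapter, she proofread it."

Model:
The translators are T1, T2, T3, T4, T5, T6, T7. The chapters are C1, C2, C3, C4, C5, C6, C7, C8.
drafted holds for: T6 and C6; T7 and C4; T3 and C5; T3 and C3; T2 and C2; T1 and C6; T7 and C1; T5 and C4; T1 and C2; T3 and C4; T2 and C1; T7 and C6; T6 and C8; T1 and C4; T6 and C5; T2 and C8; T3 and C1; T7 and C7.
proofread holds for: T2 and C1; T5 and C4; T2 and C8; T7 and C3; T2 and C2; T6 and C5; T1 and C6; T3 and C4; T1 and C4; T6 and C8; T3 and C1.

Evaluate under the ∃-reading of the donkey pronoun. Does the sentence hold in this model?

False

"it" takes "a chapter" as antecedent — a donkey pronoun bound across the clause boundary.
Weak reading: every translator t with some drafted-chapter has at least one drafted-chapter c such that proofread(t,c).
Per translator: T1:✓  T2:✓  T3:✓  T5:✓  T6:✓  T7:✗
T7 has no witness among its drafted-chapters.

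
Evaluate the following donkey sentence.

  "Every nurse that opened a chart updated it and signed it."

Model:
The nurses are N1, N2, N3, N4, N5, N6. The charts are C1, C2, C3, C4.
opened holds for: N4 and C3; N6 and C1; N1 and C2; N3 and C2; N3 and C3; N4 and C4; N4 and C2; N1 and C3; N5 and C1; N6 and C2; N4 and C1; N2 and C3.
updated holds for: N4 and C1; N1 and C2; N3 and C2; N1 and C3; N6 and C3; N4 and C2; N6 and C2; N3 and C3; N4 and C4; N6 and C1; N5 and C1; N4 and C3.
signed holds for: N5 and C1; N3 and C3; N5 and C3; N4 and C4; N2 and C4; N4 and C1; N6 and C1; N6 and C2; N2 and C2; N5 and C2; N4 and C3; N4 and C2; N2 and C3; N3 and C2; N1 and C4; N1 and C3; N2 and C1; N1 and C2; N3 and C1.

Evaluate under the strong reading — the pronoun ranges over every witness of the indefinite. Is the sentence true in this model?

False

"it" takes "a chart" as antecedent — a donkey pronoun bound across the clause boundary.
Strong reading: for every (n,c) with opened(n,c), updated(n,c) ∧ signed(n,c).
Restrictor pairs: (N1,C2) ✓  (N1,C3) ✓  (N2,C3) ✗  (N3,C2) ✓  (N3,C3) ✓  (N4,C1) ✓  (N4,C2) ✓  (N4,C3) ✓  (N4,C4) ✓  (N5,C1) ✓  (N6,C1) ✓  (N6,C2) ✓
Counterexample: (N2,C3) is in opened but fails the scope.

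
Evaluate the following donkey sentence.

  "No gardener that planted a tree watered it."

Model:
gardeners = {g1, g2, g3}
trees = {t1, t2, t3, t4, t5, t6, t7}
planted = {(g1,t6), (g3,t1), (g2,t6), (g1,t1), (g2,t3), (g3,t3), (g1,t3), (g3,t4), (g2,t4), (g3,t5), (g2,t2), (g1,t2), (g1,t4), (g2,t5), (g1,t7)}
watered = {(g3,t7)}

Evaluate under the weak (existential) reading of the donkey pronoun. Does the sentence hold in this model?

True

"it" takes "a tree" as antecedent — a donkey pronoun bound across the clause boundary.
Truth condition: for no (g,t) with planted(g,t) does watered(g,t) hold.
Restrictor pairs — does the scope hold? (g1,t1):fails  (g1,t2):fails  (g1,t3):fails  (g1,t4):fails  (g1,t6):fails  (g1,t7):fails  (g2,t2):fails  (g2,t3):fails  (g2,t4):fails  (g2,t5):fails  (g2,t6):fails  (g3,t1):fails  (g3,t3):fails  (g3,t4):fails  (g3,t5):fails
Scope holds for no restrictor pair, so the sentence is true.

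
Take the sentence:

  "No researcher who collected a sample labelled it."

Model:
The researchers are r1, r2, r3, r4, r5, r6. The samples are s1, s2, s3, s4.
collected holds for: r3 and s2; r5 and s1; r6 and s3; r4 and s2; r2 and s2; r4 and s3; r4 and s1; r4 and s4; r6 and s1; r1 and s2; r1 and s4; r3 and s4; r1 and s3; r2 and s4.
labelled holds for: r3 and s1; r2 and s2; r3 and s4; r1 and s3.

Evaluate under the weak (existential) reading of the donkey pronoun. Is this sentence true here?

"it" takes "a sample" as antecedent — a donkey pronoun bound across the clause boundary.
Truth condition: for no (r,s) with collected(r,s) does labelled(r,s) hold.
Restrictor pairs — does the scope hold? (r1,s2):fails  (r1,s3):holds  (r1,s4):fails  (r2,s2):holds  (r2,s4):fails  (r3,s2):fails  (r3,s4):holds  (r4,s1):fails  (r4,s2):fails  (r4,s3):fails  (r4,s4):fails  (r5,s1):fails  (r6,s1):fails  (r6,s3):fails
Scope holds for 3 pair(s), so the sentence is false.

False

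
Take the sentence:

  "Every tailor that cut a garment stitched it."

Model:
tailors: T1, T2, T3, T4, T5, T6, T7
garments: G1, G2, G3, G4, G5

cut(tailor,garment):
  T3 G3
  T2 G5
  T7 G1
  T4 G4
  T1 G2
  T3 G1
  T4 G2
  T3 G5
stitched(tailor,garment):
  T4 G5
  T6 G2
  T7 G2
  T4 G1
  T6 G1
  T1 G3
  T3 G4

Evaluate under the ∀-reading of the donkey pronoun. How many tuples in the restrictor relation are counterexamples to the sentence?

"it" takes "a garment" as antecedent — a donkey pronoun bound across the clause boundary.
Strong reading: for every (t,g) with cut(t,g), stitched(t,g).
Restrictor pairs: (T1,G2) ✗  (T2,G5) ✗  (T3,G1) ✗  (T3,G3) ✗  (T3,G5) ✗  (T4,G2) ✗  (T4,G4) ✗  (T7,G1) ✗
Counterexamples (restrictor pairs failing the scope): 8.

8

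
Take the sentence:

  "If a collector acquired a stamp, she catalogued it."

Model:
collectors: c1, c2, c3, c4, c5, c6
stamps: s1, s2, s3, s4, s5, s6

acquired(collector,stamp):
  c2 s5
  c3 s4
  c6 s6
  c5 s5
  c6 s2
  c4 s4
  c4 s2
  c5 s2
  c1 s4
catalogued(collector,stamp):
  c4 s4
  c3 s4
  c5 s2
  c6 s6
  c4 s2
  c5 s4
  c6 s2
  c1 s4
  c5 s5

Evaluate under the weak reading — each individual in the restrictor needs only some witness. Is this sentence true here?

"it" takes "a stamp" as antecedent — a donkey pronoun bound across the clause boundary.
Weak reading: every collector c with some acquired-stamp has at least one acquired-stamp s such that catalogued(c,s).
Per collector: c1:✓  c2:✗  c3:✓  c4:✓  c5:✓  c6:✓
c2 has no witness among its acquired-stamps.

False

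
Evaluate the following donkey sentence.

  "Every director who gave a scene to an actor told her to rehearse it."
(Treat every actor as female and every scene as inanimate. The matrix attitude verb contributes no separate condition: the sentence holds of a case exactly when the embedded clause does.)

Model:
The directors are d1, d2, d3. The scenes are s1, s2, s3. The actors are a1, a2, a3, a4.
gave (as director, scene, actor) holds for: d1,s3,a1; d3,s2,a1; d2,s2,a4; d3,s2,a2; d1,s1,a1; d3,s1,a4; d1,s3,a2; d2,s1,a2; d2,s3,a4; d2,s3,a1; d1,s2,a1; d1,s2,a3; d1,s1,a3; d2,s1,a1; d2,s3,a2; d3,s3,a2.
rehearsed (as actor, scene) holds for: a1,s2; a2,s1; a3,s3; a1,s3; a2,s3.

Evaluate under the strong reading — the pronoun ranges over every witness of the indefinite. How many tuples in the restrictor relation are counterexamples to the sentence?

8

"her" takes "an actor" as antecedent and "it" takes "a scene"; both are donkey pronouns co-varying with the restrictor.
Strong reading: for every (d,s,a) with gave(d,s,a), rehearsed(a,s).
Restrictor triples: (d1,s1,a1)→rehearsed(a1,s1) ✗  (d1,s1,a3)→rehearsed(a3,s1) ✗  (d1,s2,a1)→rehearsed(a1,s2) ✓  (d1,s2,a3)→rehearsed(a3,s2) ✗  (d1,s3,a1)→rehearsed(a1,s3) ✓  (d1,s3,a2)→rehearsed(a2,s3) ✓  (d2,s1,a1)→rehearsed(a1,s1) ✗  (d2,s1,a2)→rehearsed(a2,s1) ✓  (d2,s2,a4)→rehearsed(a4,s2) ✗  (d2,s3,a1)→rehearsed(a1,s3) ✓  (d2,s3,a2)→rehearsed(a2,s3) ✓  (d2,s3,a4)→rehearsed(a4,s3) ✗  (d3,s1,a4)→rehearsed(a4,s1) ✗  (d3,s2,a1)→rehearsed(a1,s2) ✓  (d3,s2,a2)→rehearsed(a2,s2) ✗  (d3,s3,a2)→rehearsed(a2,s3) ✓
Counterexamples (restrictor triples failing the scope): 8.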